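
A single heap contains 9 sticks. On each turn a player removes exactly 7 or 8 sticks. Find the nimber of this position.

1

Compute g(0), g(1), … for moves {7, 8}:
k:     0  1  2  3  4  5  6  7  8  9
g(k):  0  0  0  0  0  0  0  1  1  1
So g(9) = 1.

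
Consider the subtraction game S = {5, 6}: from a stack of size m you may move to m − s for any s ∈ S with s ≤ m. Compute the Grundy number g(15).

0

Build the Grundy sequence with g(k) = mex{g(k−s) : s ∈ {5, 6}, s ≤ k}:
k:     0  1  2  3  4  5  6  7  8  9 10 11 12 13 14 15
g(k):  0  0  0  0  0  1  1  1  1  1  2  0  0  0  0  0
So g(15) = 0.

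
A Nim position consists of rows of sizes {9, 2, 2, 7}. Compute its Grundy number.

Nim-sum: 9 XOR 2 XOR 2 XOR 7 = 14.

14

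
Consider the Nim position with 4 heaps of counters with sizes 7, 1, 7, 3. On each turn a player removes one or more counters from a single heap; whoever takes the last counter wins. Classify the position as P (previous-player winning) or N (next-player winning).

N-position

Nim-sum: 7 ^ 1 ^ 7 ^ 3 = 2.
The nim-sum is 2 ≠ 0, so this is an N-position: the player to move can win.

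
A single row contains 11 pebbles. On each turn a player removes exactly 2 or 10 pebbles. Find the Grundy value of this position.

1

Compute g(0), g(1), … for moves {2, 10}:
g(0) = mex{} = 0
g(1) = mex{} = 0
g(2) = mex{0} = 1
g(3) = mex{0} = 1
g(4) = mex{1} = 0
g(5) = mex{1} = 0
g(6) = mex{0} = 1
g(7) = mex{0} = 1
g(8) = mex{1} = 0
g(9) = mex{1} = 0
g(10) = mex{0} = 1
g(11) = mex{0} = 1
So g(11) = 1.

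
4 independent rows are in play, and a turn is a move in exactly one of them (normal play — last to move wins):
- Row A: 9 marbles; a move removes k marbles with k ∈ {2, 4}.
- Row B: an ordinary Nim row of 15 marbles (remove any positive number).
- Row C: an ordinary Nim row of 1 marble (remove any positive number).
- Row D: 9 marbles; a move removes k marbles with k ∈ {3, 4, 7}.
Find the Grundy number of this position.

12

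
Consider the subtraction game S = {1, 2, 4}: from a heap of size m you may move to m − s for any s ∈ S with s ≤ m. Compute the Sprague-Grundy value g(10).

1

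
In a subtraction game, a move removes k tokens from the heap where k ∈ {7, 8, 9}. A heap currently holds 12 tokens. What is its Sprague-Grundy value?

1

Grundy values for subtraction set {7, 8, 9}:
k:     0  1  2  3  4  5  6  7  8  9 10 11 12
g(k):  0  0  0  0  0  0  0  1  1  1  1  1  1
So g(12) = 1.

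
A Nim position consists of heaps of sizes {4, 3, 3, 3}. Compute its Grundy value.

7

Write each in binary and XOR column by column:
  100  (4)
  011  (3)
  011  (3)
  011  (3)
  ---
  111  (7)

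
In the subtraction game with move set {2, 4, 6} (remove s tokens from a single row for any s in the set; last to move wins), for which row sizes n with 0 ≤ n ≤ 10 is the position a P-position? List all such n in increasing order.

0, 1, 8, 9

Compute g(0), g(1), … for moves {2, 4, 6}:
g(0) = mex{} = 0
g(1) = mex{} = 0
g(2) = mex{0} = 1
g(3) = mex{0} = 1
g(4) = mex{0,1} = 2
g(5) = mex{0,1} = 2
g(6) = mex{0,1,2} = 3
g(7) = mex{0,1,2} = 3
g(8) = mex{1,2,3} = 0
g(9) = mex{1,2,3} = 0
g(10) = mex{0,2,3} = 1
The P-positions (g = 0) in 0..10 are 0, 1, 8, 9.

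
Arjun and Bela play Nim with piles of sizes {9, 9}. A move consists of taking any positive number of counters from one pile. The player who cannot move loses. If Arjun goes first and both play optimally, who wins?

Bela wins

Write each in binary and XOR column by column:
  1001  (9)
  1001  (9)
  ----
  0000  (0)
The nim-sum is 0, so this is a P-position: the player to move is in a losing position under optimal play; Arjun is about to move from it and so loses — Bela wins.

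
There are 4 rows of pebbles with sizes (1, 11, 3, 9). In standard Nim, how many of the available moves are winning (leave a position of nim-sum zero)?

0

Compute the nim-sum pairwise:
1 XOR 11 = 10
10 XOR 3 = 9
9 XOR 9 = 0
The nim-sum is already 0, so every move leaves a nonzero nim-sum — there are no winning moves.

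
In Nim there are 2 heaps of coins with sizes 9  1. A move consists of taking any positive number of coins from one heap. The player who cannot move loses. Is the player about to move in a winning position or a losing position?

Nim-sum: 9 XOR 1 = 8.
The nim-sum is 8 ≠ 0, so this is an N-position: the player to move can win.

Winning position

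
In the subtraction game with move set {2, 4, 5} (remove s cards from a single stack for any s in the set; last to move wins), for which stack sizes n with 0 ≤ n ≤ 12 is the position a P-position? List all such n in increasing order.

0, 1, 7, 8

Compute g(0), g(1), … for moves {2, 4, 5}:
g(0) = mex{} = 0
g(1) = mex{} = 0
g(2) = mex{0} = 1
g(3) = mex{0} = 1
g(4) = mex{0,1} = 2
g(5) = mex{0,1} = 2
g(6) = mex{0,1,2} = 3
g(7) = mex{1,2} = 0
g(8) = mex{1,2,3} = 0
g(9) = mex{0,2} = 1
g(10) = mex{0,2,3} = 1
g(11) = mex{0,1,3} = 2
g(12) = mex{0,1} = 2
The P-positions (g = 0) in 0..12 are 0, 1, 7, 8.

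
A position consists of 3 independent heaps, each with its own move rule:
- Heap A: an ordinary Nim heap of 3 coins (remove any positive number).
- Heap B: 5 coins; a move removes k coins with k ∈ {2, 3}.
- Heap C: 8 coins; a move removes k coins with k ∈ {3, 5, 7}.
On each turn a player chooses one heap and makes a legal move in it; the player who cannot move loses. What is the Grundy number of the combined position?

1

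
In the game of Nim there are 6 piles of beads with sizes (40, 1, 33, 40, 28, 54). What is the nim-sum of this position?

10

Compute the nim-sum pairwise:
40 XOR 1 = 41
41 XOR 33 = 8
8 XOR 40 = 32
32 XOR 28 = 60
60 XOR 54 = 10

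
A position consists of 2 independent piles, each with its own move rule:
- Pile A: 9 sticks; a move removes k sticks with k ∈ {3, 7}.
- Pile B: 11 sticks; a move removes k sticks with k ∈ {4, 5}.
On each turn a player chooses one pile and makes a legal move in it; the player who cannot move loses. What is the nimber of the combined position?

Grundy values for pile A (subtraction set {3, 7}):
g(0) = mex{} = 0
g(1) = mex{} = 0
g(2) = mex{} = 0
g(3) = mex{0} = 1
g(4) = mex{0} = 1
g(5) = mex{0} = 1
g(6) = mex{1} = 0
g(7) = mex{0,1} = 2
g(8) = mex{0,1} = 2
g(9) = mex{0} = 1
So g(9) = 1.
For pile B, compute g(0), g(1), … with moves {4, 5}:
g(0) = mex{} = 0
g(1) = mex{} = 0
g(2) = mex{} = 0
g(3) = mex{} = 0
g(4) = mex{0} = 1
g(5) = mex{0} = 1
g(6) = mex{0} = 1
g(7) = mex{0} = 1
g(8) = mex{0,1} = 2
g(9) = mex{1} = 0
g(10) = mex{1} = 0
g(11) = mex{1} = 0
So g(11) = 0.
By the Sprague-Grundy theorem, the Grundy value of a sum of independent games is the XOR of the component values.
Combined value = 1 ⊕ 0 = 1.

1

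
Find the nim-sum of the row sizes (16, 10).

26

Nim-sum: 16 ^ 10 = 26.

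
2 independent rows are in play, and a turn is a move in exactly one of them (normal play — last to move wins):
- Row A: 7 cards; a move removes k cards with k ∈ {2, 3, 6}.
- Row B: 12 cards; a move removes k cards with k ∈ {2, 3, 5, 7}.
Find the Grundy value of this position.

0

Grundy values for row A (subtraction set {2, 3, 6}):
k:     0  1  2  3  4  5  6  7
g(k):  0  0  1  1  2  0  3  1
So g(7) = 1.
For row B, compute g(0), g(1), … with moves {2, 3, 5, 7}:
g(0) = mex{} = 0
g(1) = mex{} = 0
g(2) = mex{0} = 1
g(3) = mex{0} = 1
g(4) = mex{0,1} = 2
g(5) = mex{0,1} = 2
g(6) = mex{0,1,2} = 3
g(7) = mex{0,1,2} = 3
g(8) = mex{0,1,2,3} = 4
g(9) = mex{1,2,3} = 0
g(10) = mex{1,2,3,4} = 0
g(11) = mex{0,2,3,4} = 1
g(12) = mex{0,2,3} = 1
So g(12) = 1.
The value of a disjunctive sum is the nim-sum of the parts.
Combined value = 1 ⊕ 1 = 0.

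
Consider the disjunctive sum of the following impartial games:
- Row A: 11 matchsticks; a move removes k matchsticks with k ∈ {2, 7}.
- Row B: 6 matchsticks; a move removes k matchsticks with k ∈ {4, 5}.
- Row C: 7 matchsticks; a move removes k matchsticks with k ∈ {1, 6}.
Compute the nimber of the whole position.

0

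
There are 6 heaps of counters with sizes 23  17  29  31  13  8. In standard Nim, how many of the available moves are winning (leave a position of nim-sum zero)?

Nim-sum: 23 ⊕ 17 ⊕ 29 ⊕ 31 ⊕ 13 ⊕ 8 = 1.
The overall nim-sum is X = 1. A heap of size p has a winning move iff p XOR X < p (reduce it to p XOR X).
  23: 23 XOR 1 = 22 < 23 — winning move (to 22).
  17: 17 XOR 1 = 16 < 17 — winning move (to 16).
  29: 29 XOR 1 = 28 < 29 — winning move (to 28).
  31: 31 XOR 1 = 30 < 31 — winning move (to 30).
  13: 13 XOR 1 = 12 < 13 — winning move (to 12).
  8: 8 XOR 1 = 9 ≥ 8 — no move.
That gives 5 winning moves.

5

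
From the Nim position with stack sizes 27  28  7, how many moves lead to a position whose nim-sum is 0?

Compute the nim-sum pairwise:
27 XOR 28 = 7
7 XOR 7 = 0
The nim-sum is already 0, so every move leaves a nonzero nim-sum — there are no winning moves.

0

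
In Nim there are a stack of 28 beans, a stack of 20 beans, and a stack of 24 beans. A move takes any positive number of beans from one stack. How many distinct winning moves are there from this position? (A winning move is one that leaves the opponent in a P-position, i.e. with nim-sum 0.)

3

Nim-sum: 28 ⊕ 20 ⊕ 24 = 16.
The overall nim-sum is X = 16. A stack of size p has a winning move iff p XOR X < p (reduce it to p XOR X).
  28: 28 XOR 16 = 12 < 28 — winning move (to 12).
  20: 20 XOR 16 = 4 < 20 — winning move (to 4).
  24: 24 XOR 16 = 8 < 24 — winning move (to 8).
That gives 3 winning moves.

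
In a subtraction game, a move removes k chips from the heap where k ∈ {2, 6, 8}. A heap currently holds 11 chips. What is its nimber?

3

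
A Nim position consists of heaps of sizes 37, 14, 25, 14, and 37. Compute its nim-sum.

Nim-sum: 37 ⊕ 14 ⊕ 25 ⊕ 14 ⊕ 37 = 25.

25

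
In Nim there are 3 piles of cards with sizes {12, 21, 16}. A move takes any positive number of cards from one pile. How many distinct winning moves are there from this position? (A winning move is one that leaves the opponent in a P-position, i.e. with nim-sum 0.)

Nim-sum: 12 ⊕ 21 ⊕ 16 = 9.
The overall nim-sum is X = 9. A pile of size p has a winning move iff p XOR X < p (reduce it to p XOR X).
  12: 12 XOR 9 = 5 < 12 — winning move (to 5).
  21: 21 XOR 9 = 28 ≥ 21 — no move.
  16: 16 XOR 9 = 25 ≥ 16 — no move.
That gives 1 winning move.

1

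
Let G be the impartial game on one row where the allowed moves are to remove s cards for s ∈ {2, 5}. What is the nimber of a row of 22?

0

Build the Grundy sequence with g(k) = mex{g(k−s) : s ∈ {2, 5}, s ≤ k}:
k:     0  1  2  3  4  5  6  7  8  9 10 11 12 13 14 15 16 17 18 19 20 21 22
g(k):  0  0  1  1  0  2  1  0  0  1  1  0  2  1  0  0  1  1  0  2  1  0  0
So g(22) = 0.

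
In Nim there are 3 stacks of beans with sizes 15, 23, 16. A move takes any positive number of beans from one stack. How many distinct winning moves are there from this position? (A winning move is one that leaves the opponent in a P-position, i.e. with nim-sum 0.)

Bitwise XOR of the heap sizes:
  01111  (15)
  10111  (23)
  10000  (16)
  -----
  01000  (8)
The overall nim-sum is X = 8. A stack of size p has a winning move iff p XOR X < p (reduce it to p XOR X).
  15: 15 XOR 8 = 7 < 15 — winning move (to 7).
  23: 23 XOR 8 = 31 ≥ 23 — no move.
  16: 16 XOR 8 = 24 ≥ 16 — no move.
That gives 1 winning move.

1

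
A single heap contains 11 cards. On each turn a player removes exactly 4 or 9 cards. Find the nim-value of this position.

Grundy values for subtraction set {4, 9}:
g(0) = mex{} = 0
g(1) = mex{} = 0
g(2) = mex{} = 0
g(3) = mex{} = 0
g(4) = mex{0} = 1
g(5) = mex{0} = 1
g(6) = mex{0} = 1
g(7) = mex{0} = 1
g(8) = mex{1} = 0
g(9) = mex{0,1} = 2
g(10) = mex{0,1} = 2
g(11) = mex{0,1} = 2
So g(11) = 2.

2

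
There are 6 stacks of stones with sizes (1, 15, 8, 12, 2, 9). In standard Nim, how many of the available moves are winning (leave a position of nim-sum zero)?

3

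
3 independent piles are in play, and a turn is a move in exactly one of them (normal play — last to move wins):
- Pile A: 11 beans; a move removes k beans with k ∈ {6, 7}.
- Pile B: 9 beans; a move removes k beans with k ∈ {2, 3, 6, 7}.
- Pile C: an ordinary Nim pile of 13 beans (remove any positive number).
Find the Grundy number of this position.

12

For pile A, compute g(0), g(1), … with moves {6, 7}:
g(0) = mex{} = 0
g(1) = mex{} = 0
g(2) = mex{} = 0
g(3) = mex{} = 0
g(4) = mex{} = 0
g(5) = mex{} = 0
g(6) = mex{0} = 1
g(7) = mex{0} = 1
g(8) = mex{0} = 1
g(9) = mex{0} = 1
g(10) = mex{0} = 1
g(11) = mex{0} = 1
So g(11) = 1.
Build the Grundy sequence for pile B with g(k) = mex{g(k−s) : s ∈ {2, 3, 6, 7}, s ≤ k}:
g(0) = mex{} = 0
g(1) = mex{} = 0
g(2) = mex{0} = 1
g(3) = mex{0} = 1
g(4) = mex{0,1} = 2
g(5) = mex{1} = 0
g(6) = mex{0,1,2} = 3
g(7) = mex{0,2} = 1
g(8) = mex{0,1,3} = 2
g(9) = mex{1,3} = 0
So g(9) = 0.
Pile C is a plain Nim pile of size 13, so its Grundy value is 13.
The value of a disjunctive sum is the nim-sum of the parts.
Combined value = 1 ⊕ 0 ⊕ 13 = 12.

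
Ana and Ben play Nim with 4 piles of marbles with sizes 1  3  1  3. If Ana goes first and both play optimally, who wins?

Ben wins

Compute the nim-sum pairwise:
1 ⊕ 3 = 2
2 ⊕ 1 = 3
3 ⊕ 3 = 0
The nim-sum is 0, so this is a P-position: the player to move is in a losing position under optimal play; Ana is about to move from it and so loses — Ben wins.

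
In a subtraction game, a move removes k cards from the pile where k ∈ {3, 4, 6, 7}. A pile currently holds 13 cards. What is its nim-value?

1

Grundy values for subtraction set {3, 4, 6, 7}:
k:     0  1  2  3  4  5  6  7  8  9 10 11 12 13
g(k):  0  0  0  1  1  1  2  2  2  3  0  0  0  1
So g(13) = 1.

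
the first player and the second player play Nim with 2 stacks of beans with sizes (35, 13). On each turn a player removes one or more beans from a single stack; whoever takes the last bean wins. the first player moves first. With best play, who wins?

Compute the nim-sum pairwise:
35 ^ 13 = 46
The nim-sum is 46 ≠ 0, so this is an N-position: the player to move can win; the first player has a winning move.

the first player wins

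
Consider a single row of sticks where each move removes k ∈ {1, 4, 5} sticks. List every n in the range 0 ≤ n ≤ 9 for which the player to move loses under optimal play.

Build the Grundy sequence with g(k) = mex{g(k−s) : s ∈ {1, 4, 5}, s ≤ k}:
g(0) = mex{} = 0
g(1) = mex{0} = 1
g(2) = mex{1} = 0
g(3) = mex{0} = 1
g(4) = mex{0,1} = 2
g(5) = mex{0,1,2} = 3
g(6) = mex{0,1,3} = 2
g(7) = mex{0,1,2} = 3
g(8) = mex{1,2,3} = 0
g(9) = mex{0,2,3} = 1
The P-positions (g = 0) in 0..9 are 0, 2, 8.

0, 2, 8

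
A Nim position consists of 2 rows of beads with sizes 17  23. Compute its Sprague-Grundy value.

In binary:
  10001  (17)
  10111  (23)
  -----
  00110  (6)

6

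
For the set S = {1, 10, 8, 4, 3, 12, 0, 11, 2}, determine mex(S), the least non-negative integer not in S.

5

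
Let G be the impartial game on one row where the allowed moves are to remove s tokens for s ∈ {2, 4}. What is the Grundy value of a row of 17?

2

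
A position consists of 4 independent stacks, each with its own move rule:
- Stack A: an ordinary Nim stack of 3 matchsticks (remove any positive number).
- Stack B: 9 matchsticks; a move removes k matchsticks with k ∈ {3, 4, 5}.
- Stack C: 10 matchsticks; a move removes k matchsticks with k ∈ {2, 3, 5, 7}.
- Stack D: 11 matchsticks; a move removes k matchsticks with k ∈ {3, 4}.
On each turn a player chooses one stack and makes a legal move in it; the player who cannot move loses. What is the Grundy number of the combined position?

2

Stack A is a plain Nim stack of size 3, so its Grundy value is 3.
Grundy values for stack B (subtraction set {3, 4, 5}):
g(0) = mex{} = 0
g(1) = mex{} = 0
g(2) = mex{} = 0
g(3) = mex{0} = 1
g(4) = mex{0} = 1
g(5) = mex{0} = 1
g(6) = mex{0,1} = 2
g(7) = mex{0,1} = 2
g(8) = mex{1} = 0
g(9) = mex{1,2} = 0
So g(9) = 0.
Build the Grundy sequence for stack C with g(k) = mex{g(k−s) : s ∈ {2, 3, 5, 7}, s ≤ k}:
k:     0  1  2  3  4  5  6  7  8  9 10
g(k):  0  0  1  1  2  2  3  3  4  0  0
So g(10) = 0.
For stack D, compute g(0), g(1), … with moves {3, 4}:
k:     0  1  2  3  4  5  6  7  8  9 10 11
g(k):  0  0  0  1  1  1  2  0  0  0  1  1
So g(11) = 1.
By the Sprague-Grundy theorem, the Grundy value of a sum of independent games is the XOR of the component values.
Combined value = 3 XOR 0 XOR 0 XOR 1 = 2.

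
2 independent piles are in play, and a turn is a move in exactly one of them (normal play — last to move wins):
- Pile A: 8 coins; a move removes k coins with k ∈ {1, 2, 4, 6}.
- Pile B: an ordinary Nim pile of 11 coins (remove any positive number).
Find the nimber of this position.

11

Grundy values for pile A (subtraction set {1, 2, 4, 6}):
g(0) = mex{} = 0
g(1) = mex{0} = 1
g(2) = mex{0,1} = 2
g(3) = mex{1,2} = 0
g(4) = mex{0,2} = 1
g(5) = mex{0,1} = 2
g(6) = mex{0,1,2} = 3
g(7) = mex{0,1,2,3} = 4
g(8) = mex{1,2,3,4} = 0
So g(8) = 0.
Pile B is a plain Nim pile of size 11, so its Grundy value is 11.
The value of a disjunctive sum is the nim-sum of the parts.
Combined value = 0 XOR 11 = 11.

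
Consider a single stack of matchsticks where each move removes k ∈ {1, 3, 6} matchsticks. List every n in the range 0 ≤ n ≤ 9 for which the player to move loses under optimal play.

0, 2, 4, 9

Compute g(0), g(1), … for moves {1, 3, 6}:
g(0) = mex{} = 0
g(1) = mex{0} = 1
g(2) = mex{1} = 0
g(3) = mex{0} = 1
g(4) = mex{1} = 0
g(5) = mex{0} = 1
g(6) = mex{0,1} = 2
g(7) = mex{0,1,2} = 3
g(8) = mex{0,1,3} = 2
g(9) = mex{1,2} = 0
The P-positions (g = 0) in 0..9 are 0, 2, 4, 9.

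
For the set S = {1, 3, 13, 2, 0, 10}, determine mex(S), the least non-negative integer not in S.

4

The values 0, 1, 2, 3 are all present; 4 is the first non-negative integer missing from the set.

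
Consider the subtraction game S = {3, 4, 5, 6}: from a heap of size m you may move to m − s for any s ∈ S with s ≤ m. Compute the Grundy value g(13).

1

Compute g(0), g(1), … for moves {3, 4, 5, 6}:
k:     0  1  2  3  4  5  6  7  8  9 10 11 12 13
g(k):  0  0  0  1  1  1  2  2  2  0  0  0  1  1
So g(13) = 1.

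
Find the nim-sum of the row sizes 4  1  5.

Compute the nim-sum pairwise:
4 ⊕ 1 = 5
5 ⊕ 5 = 0

0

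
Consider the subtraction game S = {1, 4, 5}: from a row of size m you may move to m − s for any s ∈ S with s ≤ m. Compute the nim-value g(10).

Compute g(0), g(1), … for moves {1, 4, 5}:
k:     0  1  2  3  4  5  6  7  8  9 10
g(k):  0  1  0  1  2  3  2  3  0  1  0
So g(10) = 0.

0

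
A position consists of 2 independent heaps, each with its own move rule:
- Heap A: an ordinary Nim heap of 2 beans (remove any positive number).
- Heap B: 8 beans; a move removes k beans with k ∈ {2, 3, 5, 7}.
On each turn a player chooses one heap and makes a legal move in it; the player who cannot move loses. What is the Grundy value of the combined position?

Heap A is a plain Nim heap of size 2, so its Grundy value is 2.
For heap B, compute g(0), g(1), … with moves {2, 3, 5, 7}:
g(0) = mex{} = 0
g(1) = mex{} = 0
g(2) = mex{0} = 1
g(3) = mex{0} = 1
g(4) = mex{0,1} = 2
g(5) = mex{0,1} = 2
g(6) = mex{0,1,2} = 3
g(7) = mex{0,1,2} = 3
g(8) = mex{0,1,2,3} = 4
So g(8) = 4.
The value of a disjunctive sum is the nim-sum of the parts.
Combined value = 2 ⊕ 4 = 6.

6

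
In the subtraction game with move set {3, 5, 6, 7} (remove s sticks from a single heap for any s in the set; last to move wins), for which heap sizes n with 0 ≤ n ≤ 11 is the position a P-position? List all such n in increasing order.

0, 1, 2, 10, 11

Compute g(0), g(1), … for moves {3, 5, 6, 7}:
g(0) = mex{} = 0
g(1) = mex{} = 0
g(2) = mex{} = 0
g(3) = mex{0} = 1
g(4) = mex{0} = 1
g(5) = mex{0} = 1
g(6) = mex{0,1} = 2
g(7) = mex{0,1} = 2
g(8) = mex{0,1} = 2
g(9) = mex{0,1,2} = 3
g(10) = mex{1,2} = 0
g(11) = mex{1,2} = 0
The P-positions (g = 0) in 0..11 are 0, 1, 2, 10, 11.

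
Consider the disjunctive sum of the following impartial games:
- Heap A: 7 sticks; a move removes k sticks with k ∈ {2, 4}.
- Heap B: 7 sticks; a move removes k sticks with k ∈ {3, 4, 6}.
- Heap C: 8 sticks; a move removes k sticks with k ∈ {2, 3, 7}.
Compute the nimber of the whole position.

For heap A, compute g(0), g(1), … with moves {2, 4}:
k:     0  1  2  3  4  5  6  7
g(k):  0  0  1  1  2  2  0  0
So g(7) = 0.
Grundy values for heap B (subtraction set {3, 4, 6}):
k:     0  1  2  3  4  5  6  7
g(k):  0  0  0  1  1  1  2  2
So g(7) = 2.
For heap C, compute g(0), g(1), … with moves {2, 3, 7}:
k:     0  1  2  3  4  5  6  7  8
g(k):  0  0  1  1  2  0  0  1  1
So g(8) = 1.
The value of a disjunctive sum is the nim-sum of the parts.
Combined value = 0 ⊕ 2 ⊕ 1 = 3.

3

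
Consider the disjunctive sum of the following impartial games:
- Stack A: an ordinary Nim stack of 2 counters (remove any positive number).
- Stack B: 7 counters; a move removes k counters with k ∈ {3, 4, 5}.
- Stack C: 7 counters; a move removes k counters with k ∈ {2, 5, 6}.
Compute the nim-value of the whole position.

Stack A is a plain Nim stack of size 2, so its Grundy value is 2.
Build the Grundy sequence for stack B with g(k) = mex{g(k−s) : s ∈ {3, 4, 5}, s ≤ k}:
k:     0  1  2  3  4  5  6  7
g(k):  0  0  0  1  1  1  2  2
So g(7) = 2.
Grundy values for stack C (subtraction set {2, 5, 6}):
g(0) = mex{} = 0
g(1) = mex{} = 0
g(2) = mex{0} = 1
g(3) = mex{0} = 1
g(4) = mex{1} = 0
g(5) = mex{0,1} = 2
g(6) = mex{0} = 1
g(7) = mex{0,1,2} = 3
So g(7) = 3.
By the Sprague-Grundy theorem, the Grundy value of a sum of independent games is the XOR of the component values.
Combined value = 2 ⊕ 2 ⊕ 3 = 3.

3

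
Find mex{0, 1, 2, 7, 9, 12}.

The values 0, 1, 2 are all present; 3 is the first non-negative integer missing from the set.

3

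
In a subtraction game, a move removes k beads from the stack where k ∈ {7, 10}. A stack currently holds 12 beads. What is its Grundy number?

1

Compute g(0), g(1), … for moves {7, 10}:
k:     0  1  2  3  4  5  6  7  8  9 10 11 12
g(k):  0  0  0  0  0  0  0  1  1  1  1  1  1
So g(12) = 1.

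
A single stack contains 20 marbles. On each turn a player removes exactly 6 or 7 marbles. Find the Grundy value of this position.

Build the Grundy sequence with g(k) = mex{g(k−s) : s ∈ {6, 7}, s ≤ k}:
k:     0  1  2  3  4  5  6  7  8  9 10 11 12 13 14 15 16 17 18 19 20
g(k):  0  0  0  0  0  0  1  1  1  1  1  1  2  0  0  0  0  0  0  1  1
So g(20) = 1.

1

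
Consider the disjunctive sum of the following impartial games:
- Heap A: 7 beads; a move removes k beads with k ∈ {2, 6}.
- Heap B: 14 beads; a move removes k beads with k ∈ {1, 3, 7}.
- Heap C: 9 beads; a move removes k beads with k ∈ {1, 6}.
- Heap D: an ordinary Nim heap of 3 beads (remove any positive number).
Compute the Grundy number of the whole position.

2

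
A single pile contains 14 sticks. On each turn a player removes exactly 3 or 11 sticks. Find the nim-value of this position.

0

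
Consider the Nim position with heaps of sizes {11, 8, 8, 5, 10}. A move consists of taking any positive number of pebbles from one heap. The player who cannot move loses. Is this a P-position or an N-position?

N-position

Compute the nim-sum pairwise:
11 ⊕ 8 = 3
3 ⊕ 8 = 11
11 ⊕ 5 = 14
14 ⊕ 10 = 4
The nim-sum is 4 ≠ 0, so this is an N-position: the player to move can win.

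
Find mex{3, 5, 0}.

0 is in the set but 1 is not, so the mex is 1.

1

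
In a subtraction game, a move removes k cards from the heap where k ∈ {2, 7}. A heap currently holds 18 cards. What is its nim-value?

0

Compute g(0), g(1), … for moves {2, 7}:
k:     0  1  2  3  4  5  6  7  8  9 10 11 12 13 14 15 16 17 18
g(k):  0  0  1  1  0  0  1  1  2  0  0  1  1  0  0  1  1  2  0
So g(18) = 0.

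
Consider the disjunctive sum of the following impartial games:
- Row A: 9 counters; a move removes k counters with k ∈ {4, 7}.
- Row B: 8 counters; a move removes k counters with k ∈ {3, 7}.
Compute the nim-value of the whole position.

Grundy values for row A (subtraction set {4, 7}):
g(0) = mex{} = 0
g(1) = mex{} = 0
g(2) = mex{} = 0
g(3) = mex{} = 0
g(4) = mex{0} = 1
g(5) = mex{0} = 1
g(6) = mex{0} = 1
g(7) = mex{0} = 1
g(8) = mex{0,1} = 2
g(9) = mex{0,1} = 2
So g(9) = 2.
Build the Grundy sequence for row B with g(k) = mex{g(k−s) : s ∈ {3, 7}, s ≤ k}:
k:     0  1  2  3  4  5  6  7  8
g(k):  0  0  0  1  1  1  0  2  2
So g(8) = 2.
By the Sprague-Grundy theorem, the Grundy value of a sum of independent games is the XOR of the component values.
Combined value = 2 ⊕ 2 = 0.

0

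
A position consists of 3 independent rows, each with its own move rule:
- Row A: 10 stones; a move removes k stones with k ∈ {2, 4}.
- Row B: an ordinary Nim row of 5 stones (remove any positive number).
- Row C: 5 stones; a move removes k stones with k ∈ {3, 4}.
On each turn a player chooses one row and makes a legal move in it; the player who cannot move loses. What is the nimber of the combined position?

6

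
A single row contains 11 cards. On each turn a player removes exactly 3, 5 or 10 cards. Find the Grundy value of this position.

1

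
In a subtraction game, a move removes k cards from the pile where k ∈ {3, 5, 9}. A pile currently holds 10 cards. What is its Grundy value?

Grundy values for subtraction set {3, 5, 9}:
k:     0  1  2  3  4  5  6  7  8  9 10
g(k):  0  0  0  1  1  1  2  2  0  3  3
So g(10) = 3.

3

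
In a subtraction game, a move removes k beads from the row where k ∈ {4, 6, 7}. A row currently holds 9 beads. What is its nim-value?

Build the Grundy sequence with g(k) = mex{g(k−s) : s ∈ {4, 6, 7}, s ≤ k}:
g(0) = mex{} = 0
g(1) = mex{} = 0
g(2) = mex{} = 0
g(3) = mex{} = 0
g(4) = mex{0} = 1
g(5) = mex{0} = 1
g(6) = mex{0} = 1
g(7) = mex{0} = 1
g(8) = mex{0,1} = 2
g(9) = mex{0,1} = 2
So g(9) = 2.

2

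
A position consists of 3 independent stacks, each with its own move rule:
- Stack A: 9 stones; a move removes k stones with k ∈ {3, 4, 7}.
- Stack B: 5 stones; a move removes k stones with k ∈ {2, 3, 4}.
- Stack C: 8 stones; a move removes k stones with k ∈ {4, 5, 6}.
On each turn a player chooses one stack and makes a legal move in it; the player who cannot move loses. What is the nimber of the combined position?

3

For stack A, compute g(0), g(1), … with moves {3, 4, 7}:
g(0) = mex{} = 0
g(1) = mex{} = 0
g(2) = mex{} = 0
g(3) = mex{0} = 1
g(4) = mex{0} = 1
g(5) = mex{0} = 1
g(6) = mex{0,1} = 2
g(7) = mex{0,1} = 2
g(8) = mex{0,1} = 2
g(9) = mex{0,1,2} = 3
So g(9) = 3.
For stack B, compute g(0), g(1), … with moves {2, 3, 4}:
k:     0  1  2  3  4  5
g(k):  0  0  1  1  2  2
So g(5) = 2.
Grundy values for stack C (subtraction set {4, 5, 6}):
g(0) = mex{} = 0
g(1) = mex{} = 0
g(2) = mex{} = 0
g(3) = mex{} = 0
g(4) = mex{0} = 1
g(5) = mex{0} = 1
g(6) = mex{0} = 1
g(7) = mex{0} = 1
g(8) = mex{0,1} = 2
So g(8) = 2.
The value of a disjunctive sum is the nim-sum of the parts.
Combined value = 3 XOR 2 XOR 2 = 3.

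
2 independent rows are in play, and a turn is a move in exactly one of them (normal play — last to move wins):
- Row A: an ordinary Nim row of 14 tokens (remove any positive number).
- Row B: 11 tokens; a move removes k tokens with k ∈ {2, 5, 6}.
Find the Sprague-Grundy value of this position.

Row A is a plain Nim row of size 14, so its Grundy value is 14.
Build the Grundy sequence for row B with g(k) = mex{g(k−s) : s ∈ {2, 5, 6}, s ≤ k}:
k:     0  1  2  3  4  5  6  7  8  9 10 11
g(k):  0  0  1  1  0  2  1  3  0  2  1  0
So g(11) = 0.
The value of a disjunctive sum is the nim-sum of the parts.
Combined value = 14 ⊕ 0 = 14.

14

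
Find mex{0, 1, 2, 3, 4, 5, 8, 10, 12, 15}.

The values 0, 1, 2, 3, 4, 5 are all present; 6 is the first non-negative integer missing from the set.

6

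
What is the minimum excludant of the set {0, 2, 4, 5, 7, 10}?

1

0 is in the set but 1 is not, so the mex is 1.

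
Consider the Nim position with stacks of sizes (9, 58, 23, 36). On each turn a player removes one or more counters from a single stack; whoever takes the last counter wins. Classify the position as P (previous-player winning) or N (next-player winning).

Nim-sum: 9 ^ 58 ^ 23 ^ 36 = 0.
The nim-sum is 0, so this is a P-position: the player to move is in a losing position under optimal play.

P-position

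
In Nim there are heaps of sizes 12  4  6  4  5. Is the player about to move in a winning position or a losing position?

Nim-sum: 12 XOR 4 XOR 6 XOR 4 XOR 5 = 15.
The nim-sum is 15 ≠ 0, so this is an N-position: the player to move can win.

Winning position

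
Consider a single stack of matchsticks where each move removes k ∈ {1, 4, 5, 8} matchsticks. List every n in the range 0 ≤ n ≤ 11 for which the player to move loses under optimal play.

0, 2, 9, 11

Build the Grundy sequence with g(k) = mex{g(k−s) : s ∈ {1, 4, 5, 8}, s ≤ k}:
g(0) = mex{} = 0
g(1) = mex{0} = 1
g(2) = mex{1} = 0
g(3) = mex{0} = 1
g(4) = mex{0,1} = 2
g(5) = mex{0,1,2} = 3
g(6) = mex{0,1,3} = 2
g(7) = mex{0,1,2} = 3
g(8) = mex{0,1,2,3} = 4
g(9) = mex{1,2,3,4} = 0
g(10) = mex{0,2,3} = 1
g(11) = mex{1,2,3} = 0
The P-positions (g = 0) in 0..11 are 0, 2, 9, 11.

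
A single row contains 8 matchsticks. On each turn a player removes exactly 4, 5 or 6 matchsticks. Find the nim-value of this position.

2

Grundy values for subtraction set {4, 5, 6}:
g(0) = mex{} = 0
g(1) = mex{} = 0
g(2) = mex{} = 0
g(3) = mex{} = 0
g(4) = mex{0} = 1
g(5) = mex{0} = 1
g(6) = mex{0} = 1
g(7) = mex{0} = 1
g(8) = mex{0,1} = 2
So g(8) = 2.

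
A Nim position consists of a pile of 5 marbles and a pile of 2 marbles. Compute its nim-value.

Nim-sum: 5 ^ 2 = 7.

7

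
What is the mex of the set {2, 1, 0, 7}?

3

The values 0, 1, 2 are all present; 3 is the first non-negative integer missing from the set.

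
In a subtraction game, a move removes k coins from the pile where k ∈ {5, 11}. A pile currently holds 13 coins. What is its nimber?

2

Build the Grundy sequence with g(k) = mex{g(k−s) : s ∈ {5, 11}, s ≤ k}:
k:     0  1  2  3  4  5  6  7  8  9 10 11 12 13
g(k):  0  0  0  0  0  1  1  1  1  1  0  2  2  2
So g(13) = 2.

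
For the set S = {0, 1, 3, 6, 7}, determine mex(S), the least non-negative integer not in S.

2

The values 0, 1 are all present; 2 is the first non-negative integer missing from the set.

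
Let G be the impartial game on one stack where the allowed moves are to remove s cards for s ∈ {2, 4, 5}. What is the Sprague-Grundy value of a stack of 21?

0

Compute g(0), g(1), … for moves {2, 4, 5}:
k:     0  1  2  3  4  5  6  7  8  9 10 11 12 13 14 15 16 17 18 19 20 21
g(k):  0  0  1  1  2  2  3  0  0  1  1  2  2  3  0  0  1  1  2  2  3  0
So g(21) = 0.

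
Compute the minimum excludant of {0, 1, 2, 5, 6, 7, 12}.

The values 0, 1, 2 are all present; 3 is the first non-negative integer missing from the set.

3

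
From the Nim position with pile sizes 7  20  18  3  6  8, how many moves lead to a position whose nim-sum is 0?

1

Bitwise XOR of the heap sizes:
  00111  (7)
  10100  (20)
  10010  (18)
  00011  (3)
  00110  (6)
  01000  (8)
  -----
  01100  (12)
The overall nim-sum is X = 12. A pile of size p has a winning move iff p XOR X < p (reduce it to p XOR X).
  7: 7 XOR 12 = 11 ≥ 7 — no move.
  20: 20 XOR 12 = 24 ≥ 20 — no move.
  18: 18 XOR 12 = 30 ≥ 18 — no move.
  3: 3 XOR 12 = 15 ≥ 3 — no move.
  6: 6 XOR 12 = 10 ≥ 6 — no move.
  8: 8 XOR 12 = 4 < 8 — winning move (to 4).
That gives 1 winning move.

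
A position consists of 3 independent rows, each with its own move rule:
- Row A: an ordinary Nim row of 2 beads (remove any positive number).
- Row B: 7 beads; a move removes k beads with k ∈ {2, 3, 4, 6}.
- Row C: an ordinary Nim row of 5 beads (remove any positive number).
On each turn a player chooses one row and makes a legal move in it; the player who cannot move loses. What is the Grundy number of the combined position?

4

Row A is a plain Nim row of size 2, so its Grundy value is 2.
For row B, compute g(0), g(1), … with moves {2, 3, 4, 6}:
g(0) = mex{} = 0
g(1) = mex{} = 0
g(2) = mex{0} = 1
g(3) = mex{0} = 1
g(4) = mex{0,1} = 2
g(5) = mex{0,1} = 2
g(6) = mex{0,1,2} = 3
g(7) = mex{0,1,2} = 3
So g(7) = 3.
Row C is a plain Nim row of size 5, so its Grundy value is 5.
The value of a disjunctive sum is the nim-sum of the parts.
Combined value = 2 ⊕ 3 ⊕ 5 = 4.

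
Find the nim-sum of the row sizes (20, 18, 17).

23

Write each in binary and XOR column by column:
  10100  (20)
  10010  (18)
  10001  (17)
  -----
  10111  (23)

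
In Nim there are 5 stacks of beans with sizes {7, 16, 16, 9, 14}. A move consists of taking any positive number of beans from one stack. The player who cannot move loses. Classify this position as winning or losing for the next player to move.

Losing position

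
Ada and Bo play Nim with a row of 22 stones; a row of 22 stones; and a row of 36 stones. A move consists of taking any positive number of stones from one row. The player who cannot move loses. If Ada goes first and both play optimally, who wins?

Ada wins

Bitwise XOR of the heap sizes:
  010110  (22)
  010110  (22)
  100100  (36)
  ------
  100100  (36)
The nim-sum is 36 ≠ 0, so this is an N-position: the player to move can win; Ada has a winning move.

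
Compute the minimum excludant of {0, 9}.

1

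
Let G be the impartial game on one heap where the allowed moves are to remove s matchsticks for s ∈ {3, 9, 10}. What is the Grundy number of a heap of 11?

1

Grundy values for subtraction set {3, 9, 10}:
k:     0  1  2  3  4  5  6  7  8  9 10 11
g(k):  0  0  0  1  1  1  0  0  0  1  1  1
So g(11) = 1.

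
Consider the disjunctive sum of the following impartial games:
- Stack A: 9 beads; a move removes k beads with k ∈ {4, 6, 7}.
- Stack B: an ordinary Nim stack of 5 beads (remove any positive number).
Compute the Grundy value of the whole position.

7

Build the Grundy sequence for stack A with g(k) = mex{g(k−s) : s ∈ {4, 6, 7}, s ≤ k}:
g(0) = mex{} = 0
g(1) = mex{} = 0
g(2) = mex{} = 0
g(3) = mex{} = 0
g(4) = mex{0} = 1
g(5) = mex{0} = 1
g(6) = mex{0} = 1
g(7) = mex{0} = 1
g(8) = mex{0,1} = 2
g(9) = mex{0,1} = 2
So g(9) = 2.
Stack B is a plain Nim stack of size 5, so its Grundy value is 5.
By the Sprague-Grundy theorem, the Grundy value of a sum of independent games is the XOR of the component values.
Combined value = 2 XOR 5 = 7.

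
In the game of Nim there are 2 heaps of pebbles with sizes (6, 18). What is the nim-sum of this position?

20

Compute the nim-sum pairwise:
6 ^ 18 = 20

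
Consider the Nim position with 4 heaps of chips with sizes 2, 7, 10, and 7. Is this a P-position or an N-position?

Compute the nim-sum pairwise:
2 XOR 7 = 5
5 XOR 10 = 15
15 XOR 7 = 8
The nim-sum is 8 ≠ 0, so this is an N-position: the player to move can win.

N-position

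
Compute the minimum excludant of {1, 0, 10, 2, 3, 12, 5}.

The values 0, 1, 2, 3 are all present; 4 is the first non-negative integer missing from the set.

4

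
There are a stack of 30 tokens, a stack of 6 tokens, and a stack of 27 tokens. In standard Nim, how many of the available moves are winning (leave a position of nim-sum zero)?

3

In binary:
  11110  (30)
  00110  (6)
  11011  (27)
  -----
  00011  (3)
The overall nim-sum is X = 3. A stack of size p has a winning move iff p XOR X < p (reduce it to p XOR X).
  30: 30 XOR 3 = 29 < 30 — winning move (to 29).
  6: 6 XOR 3 = 5 < 6 — winning move (to 5).
  27: 27 XOR 3 = 24 < 27 — winning move (to 24).
That gives 3 winning moves.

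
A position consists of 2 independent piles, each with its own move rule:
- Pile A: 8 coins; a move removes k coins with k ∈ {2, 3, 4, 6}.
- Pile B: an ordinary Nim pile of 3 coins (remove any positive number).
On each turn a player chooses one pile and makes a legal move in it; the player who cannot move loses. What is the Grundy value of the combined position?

For pile A, compute g(0), g(1), … with moves {2, 3, 4, 6}:
k:     0  1  2  3  4  5  6  7  8
g(k):  0  0  1  1  2  2  3  3  0
So g(8) = 0.
Pile B is a plain Nim pile of size 3, so its Grundy value is 3.
The value of a disjunctive sum is the nim-sum of the parts.
Combined value = 0 ⊕ 3 = 3.

3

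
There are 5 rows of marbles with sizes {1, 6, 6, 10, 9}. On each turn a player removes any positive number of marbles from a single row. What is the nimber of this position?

2

Bitwise XOR of the heap sizes:
  0001  (1)
  0110  (6)
  0110  (6)
  1010  (10)
  1001  (9)
  ----
  0010  (2)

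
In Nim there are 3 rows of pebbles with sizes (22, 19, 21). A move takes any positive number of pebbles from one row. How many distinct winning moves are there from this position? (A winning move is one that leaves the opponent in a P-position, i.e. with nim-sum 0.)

3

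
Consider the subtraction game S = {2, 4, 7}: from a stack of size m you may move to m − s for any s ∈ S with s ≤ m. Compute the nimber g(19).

2

Build the Grundy sequence with g(k) = mex{g(k−s) : s ∈ {2, 4, 7}, s ≤ k}:
k:     0  1  2  3  4  5  6  7  8  9 10 11 12 13 14 15 16 17 18 19
g(k):  0  0  1  1  2  2  0  3  1  0  2  1  0  2  1  0  2  1  0  2
So g(19) = 2.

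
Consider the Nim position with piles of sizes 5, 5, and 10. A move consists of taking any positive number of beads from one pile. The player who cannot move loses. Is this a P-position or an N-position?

Compute the nim-sum pairwise:
5 ⊕ 5 = 0
0 ⊕ 10 = 10
The nim-sum is 10 ≠ 0, so this is an N-position: the player to move can win.

N-position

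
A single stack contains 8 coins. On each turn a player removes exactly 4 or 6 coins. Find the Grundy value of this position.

2

Build the Grundy sequence with g(k) = mex{g(k−s) : s ∈ {4, 6}, s ≤ k}:
k:     0  1  2  3  4  5  6  7  8
g(k):  0  0  0  0  1  1  1  1  2
So g(8) = 2.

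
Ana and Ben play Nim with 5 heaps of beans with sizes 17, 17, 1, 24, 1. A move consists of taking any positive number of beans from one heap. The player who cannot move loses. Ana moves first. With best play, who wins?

Ana wins

Compute the nim-sum pairwise:
17 ⊕ 17 = 0
0 ⊕ 1 = 1
1 ⊕ 24 = 25
25 ⊕ 1 = 24
The nim-sum is 24 ≠ 0, so this is an N-position: the player to move can win; Ana has a winning move.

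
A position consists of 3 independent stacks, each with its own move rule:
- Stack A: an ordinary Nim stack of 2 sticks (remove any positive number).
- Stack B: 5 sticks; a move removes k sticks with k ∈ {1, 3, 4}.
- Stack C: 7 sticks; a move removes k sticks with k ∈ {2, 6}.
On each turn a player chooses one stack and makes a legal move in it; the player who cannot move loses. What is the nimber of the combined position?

0

Stack A is a plain Nim stack of size 2, so its Grundy value is 2.
Grundy values for stack B (subtraction set {1, 3, 4}):
k:     0  1  2  3  4  5
g(k):  0  1  0  1  2  3
So g(5) = 3.
Build the Grundy sequence for stack C with g(k) = mex{g(k−s) : s ∈ {2, 6}, s ≤ k}:
g(0) = mex{} = 0
g(1) = mex{} = 0
g(2) = mex{0} = 1
g(3) = mex{0} = 1
g(4) = mex{1} = 0
g(5) = mex{1} = 0
g(6) = mex{0} = 1
g(7) = mex{0} = 1
So g(7) = 1.
The value of a disjunctive sum is the nim-sum of the parts.
Combined value = 2 ⊕ 3 ⊕ 1 = 0.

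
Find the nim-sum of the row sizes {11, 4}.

Nim-sum: 11 XOR 4 = 15.

15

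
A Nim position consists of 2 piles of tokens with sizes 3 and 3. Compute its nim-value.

0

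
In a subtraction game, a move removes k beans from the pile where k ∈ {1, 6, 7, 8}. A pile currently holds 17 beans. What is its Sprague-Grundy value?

0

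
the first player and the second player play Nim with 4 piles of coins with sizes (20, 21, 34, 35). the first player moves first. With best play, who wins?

the second player wins

Compute the nim-sum pairwise:
20 ^ 21 = 1
1 ^ 34 = 35
35 ^ 35 = 0
The nim-sum is 0, so this is a P-position: the player to move is in a losing position under optimal play; the first player is about to move from it and so loses — the second player wins.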